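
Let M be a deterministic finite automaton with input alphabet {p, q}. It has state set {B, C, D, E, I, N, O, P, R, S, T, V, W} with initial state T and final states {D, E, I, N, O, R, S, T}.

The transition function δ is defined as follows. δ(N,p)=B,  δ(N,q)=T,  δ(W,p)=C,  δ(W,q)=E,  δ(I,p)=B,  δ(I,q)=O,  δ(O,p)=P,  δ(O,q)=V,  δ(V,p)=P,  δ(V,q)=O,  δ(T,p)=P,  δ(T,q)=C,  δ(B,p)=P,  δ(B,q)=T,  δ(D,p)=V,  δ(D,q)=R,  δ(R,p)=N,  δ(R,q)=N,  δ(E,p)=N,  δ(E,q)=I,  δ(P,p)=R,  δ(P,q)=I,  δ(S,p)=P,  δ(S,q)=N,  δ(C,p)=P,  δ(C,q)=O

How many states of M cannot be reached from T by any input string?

4

Starting at T and following transitions, the reachable set is {B, C, I, N, O, P, R, T, V}. That leaves D, E, S, W unreachable — 4 in total.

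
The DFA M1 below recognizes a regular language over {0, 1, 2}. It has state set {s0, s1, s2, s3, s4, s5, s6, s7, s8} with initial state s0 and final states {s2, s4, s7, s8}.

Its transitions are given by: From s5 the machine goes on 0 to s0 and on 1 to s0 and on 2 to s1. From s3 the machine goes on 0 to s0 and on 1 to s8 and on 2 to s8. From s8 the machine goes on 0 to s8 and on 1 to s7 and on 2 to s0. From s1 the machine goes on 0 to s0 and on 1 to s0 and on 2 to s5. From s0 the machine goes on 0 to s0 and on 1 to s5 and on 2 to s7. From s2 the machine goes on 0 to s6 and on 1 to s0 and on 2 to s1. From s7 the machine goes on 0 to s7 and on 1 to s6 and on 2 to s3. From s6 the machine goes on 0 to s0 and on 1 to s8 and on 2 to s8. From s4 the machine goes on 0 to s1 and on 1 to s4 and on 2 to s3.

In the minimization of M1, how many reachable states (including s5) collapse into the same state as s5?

2

First remove the unreachable states {s2,s4}; 7 states remain.
P0 = {s7,s8} | {s0,s1,s3,s5,s6}.
Split {s7,s8} by δ(·,1) → {s7} and {s8}.
On input 1, block {s0,s1,s3,s5,s6} splits into {s0,s1,s5} and {s3,s6}.
On input 2, block {s0,s1,s5} splits into {s1,s5} and {s0}.
The partition is now stable with 5 blocks: {s7} | {s1,s5} | {s8} | {s3,s6} | {s0}.
The equivalence class containing s5 is {s1,s5}, of size 2.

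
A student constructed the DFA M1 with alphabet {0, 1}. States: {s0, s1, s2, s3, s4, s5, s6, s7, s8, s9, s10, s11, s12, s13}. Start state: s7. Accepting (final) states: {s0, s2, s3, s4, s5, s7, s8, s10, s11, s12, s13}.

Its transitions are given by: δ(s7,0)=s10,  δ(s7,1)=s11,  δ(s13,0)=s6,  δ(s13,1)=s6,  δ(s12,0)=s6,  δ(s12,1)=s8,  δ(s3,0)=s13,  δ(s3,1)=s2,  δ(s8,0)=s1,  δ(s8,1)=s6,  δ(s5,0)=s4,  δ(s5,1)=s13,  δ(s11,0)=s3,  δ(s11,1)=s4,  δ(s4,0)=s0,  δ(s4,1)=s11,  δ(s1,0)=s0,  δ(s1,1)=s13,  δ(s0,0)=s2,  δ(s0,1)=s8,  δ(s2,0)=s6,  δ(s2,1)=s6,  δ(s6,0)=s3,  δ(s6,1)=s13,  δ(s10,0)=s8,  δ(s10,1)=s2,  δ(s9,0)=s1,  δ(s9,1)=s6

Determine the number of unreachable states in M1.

3

No path from s7 leads to s5, s9, s12; the other 11 states are all reachable.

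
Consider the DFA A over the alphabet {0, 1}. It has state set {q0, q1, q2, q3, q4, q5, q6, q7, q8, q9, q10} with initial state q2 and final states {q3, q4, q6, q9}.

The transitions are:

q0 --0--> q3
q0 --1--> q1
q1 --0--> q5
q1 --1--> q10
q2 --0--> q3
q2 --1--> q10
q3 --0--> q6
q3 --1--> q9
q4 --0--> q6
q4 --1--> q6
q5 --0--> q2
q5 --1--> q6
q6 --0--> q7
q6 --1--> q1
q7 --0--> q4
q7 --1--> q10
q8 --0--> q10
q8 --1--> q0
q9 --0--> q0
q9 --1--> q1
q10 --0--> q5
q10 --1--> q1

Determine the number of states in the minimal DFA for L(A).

5

Reachable states from the start: {q0,q1,q2,q3,q4,q5,q6,q7,q9,q10}. Unreachable: {q8} — drop them.
Start with accepting vs non-accepting: {q3,q4,q6,q9} | {q0,q1,q2,q5,q7,q10}.
Refine {q3,q4,q6,q9} on symbol 0: members go to different blocks, giving {q3,q4} and {q6,q9}.
On input 0, block {q0,q1,q2,q5,q7,q10} splits into {q0,q2,q7} and {q1,q5,q10}.
On input 0, block {q1,q5,q10} splits into {q1,q10} and {q5}.
The partition is now stable with 5 blocks: {q3,q4} | {q0,q2,q7} | {q6,q9} | {q1,q10} | {q5}.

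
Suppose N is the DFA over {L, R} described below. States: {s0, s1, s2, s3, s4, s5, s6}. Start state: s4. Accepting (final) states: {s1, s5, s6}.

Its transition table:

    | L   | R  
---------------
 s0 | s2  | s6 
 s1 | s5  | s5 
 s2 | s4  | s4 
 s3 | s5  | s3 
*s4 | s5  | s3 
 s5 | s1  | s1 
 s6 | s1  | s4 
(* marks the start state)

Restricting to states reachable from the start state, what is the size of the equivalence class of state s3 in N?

States {s0,s2,s6} cannot be reached from the start state, so discard them.
Initial partition by acceptance: {s1,s5} | {s3,s4}.
Stable partition: {s1,s5} | {s3,s4} — 2 equivalence classes.
State s3 belongs to the block {s3,s4}, which has 2 states.

2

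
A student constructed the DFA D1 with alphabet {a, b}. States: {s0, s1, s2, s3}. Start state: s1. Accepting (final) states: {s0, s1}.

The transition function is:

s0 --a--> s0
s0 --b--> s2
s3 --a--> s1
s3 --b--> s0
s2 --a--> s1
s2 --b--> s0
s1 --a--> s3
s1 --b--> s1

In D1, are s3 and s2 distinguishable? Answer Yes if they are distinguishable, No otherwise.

P0 = {s0,s1} | {s2,s3}.
On input a, block {s0,s1} splits into {s0} and {s1}.
The partition is now stable with 3 blocks: {s0} | {s2,s3} | {s1}.
s3 and s2 lie in the same block of the stable partition, so they are equivalent — no string distinguishes them.

No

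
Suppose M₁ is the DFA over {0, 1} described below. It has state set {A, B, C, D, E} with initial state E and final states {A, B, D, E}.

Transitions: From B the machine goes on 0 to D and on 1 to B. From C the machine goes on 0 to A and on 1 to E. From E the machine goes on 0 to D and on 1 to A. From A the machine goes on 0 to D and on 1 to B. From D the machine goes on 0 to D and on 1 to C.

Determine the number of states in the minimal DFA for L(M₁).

Every state is reachable, so we keep all 5.
P0 = {A,B,D,E} | {C}.
On input 1, block {A,B,D,E} splits into {A,B,E} and {D}.
Stable partition: {A,B,E} | {C} | {D} — 3 equivalence classes.

3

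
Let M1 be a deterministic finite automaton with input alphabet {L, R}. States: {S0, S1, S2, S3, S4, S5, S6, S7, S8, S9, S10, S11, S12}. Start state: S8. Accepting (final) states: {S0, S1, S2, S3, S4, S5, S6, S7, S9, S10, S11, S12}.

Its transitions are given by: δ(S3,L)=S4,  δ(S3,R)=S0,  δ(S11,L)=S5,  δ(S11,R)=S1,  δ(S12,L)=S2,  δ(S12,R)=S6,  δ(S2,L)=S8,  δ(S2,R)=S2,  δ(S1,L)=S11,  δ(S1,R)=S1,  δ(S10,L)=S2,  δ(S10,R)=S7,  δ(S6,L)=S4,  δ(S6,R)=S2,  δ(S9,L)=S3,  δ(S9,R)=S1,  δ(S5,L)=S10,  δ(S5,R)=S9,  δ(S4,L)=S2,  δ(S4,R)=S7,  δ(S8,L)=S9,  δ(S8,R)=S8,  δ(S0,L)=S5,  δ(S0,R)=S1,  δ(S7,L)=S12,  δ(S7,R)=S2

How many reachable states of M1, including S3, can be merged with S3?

2

Every state is reachable, so we keep all 13.
P0 = {S0,S1,S2,S3,S4,S5,S6,S7,S9,S10,S11,S12} | {S8}.
Split {S0,S1,S2,S3,S4,S5,S6,S7,S9,S10,S11,S12} by δ(·,L) → {S0,S1,S3,S4,S5,S6,S7,S9,S10,S11,S12} and {S2}.
Split {S0,S1,S3,S4,S5,S6,S7,S9,S10,S11,S12} by δ(·,L) → {S0,S1,S3,S5,S6,S7,S9,S11} and {S4,S10,S12}.
Split {S0,S1,S3,S5,S6,S7,S9,S11} by δ(·,L) → {S0,S1,S9,S11} and {S3,S5,S6,S7}.
On input L, block {S0,S1,S9,S11} splits into {S0,S9,S11} and {S1}.
On input R, block {S3,S5,S6,S7} splits into {S3,S5} and {S6,S7}.
The partition is now stable with 7 blocks: {S0,S9,S11} | {S8} | {S2} | {S4,S10,S12} | {S3,S5} | {S1} | {S6,S7}.
State S3 belongs to the block {S3,S5}, which has 2 states.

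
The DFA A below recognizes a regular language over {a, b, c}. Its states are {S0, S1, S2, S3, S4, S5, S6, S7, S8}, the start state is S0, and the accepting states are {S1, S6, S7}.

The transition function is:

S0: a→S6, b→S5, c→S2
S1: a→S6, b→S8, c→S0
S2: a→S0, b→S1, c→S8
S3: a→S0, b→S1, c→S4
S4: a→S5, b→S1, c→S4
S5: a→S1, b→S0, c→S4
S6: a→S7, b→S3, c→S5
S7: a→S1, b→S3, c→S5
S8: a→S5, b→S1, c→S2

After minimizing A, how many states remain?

3

All states are reachable from the start state.
Start with accepting vs non-accepting: {S1,S6,S7} | {S0,S2,S3,S4,S5,S8}.
Split {S0,S2,S3,S4,S5,S8} by δ(·,a) → {S2,S3,S4,S8} and {S0,S5}.
The partition is now stable with 3 blocks: {S1,S6,S7} | {S2,S3,S4,S8} | {S0,S5}.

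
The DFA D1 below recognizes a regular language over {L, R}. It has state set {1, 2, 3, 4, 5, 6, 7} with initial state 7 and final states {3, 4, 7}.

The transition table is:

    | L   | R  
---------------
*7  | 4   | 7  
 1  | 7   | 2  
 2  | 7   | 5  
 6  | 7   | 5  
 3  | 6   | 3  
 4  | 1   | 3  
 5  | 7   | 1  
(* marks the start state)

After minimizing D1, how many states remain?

3

All states are reachable from the start state.
Start with accepting vs non-accepting: {3,4,7} | {1,2,5,6}.
Refine {3,4,7} on symbol L: members go to different blocks, giving {3,4} and {7}.
No further refinement is possible. Final partition (3 blocks): {3,4} | {1,2,5,6} | {7}.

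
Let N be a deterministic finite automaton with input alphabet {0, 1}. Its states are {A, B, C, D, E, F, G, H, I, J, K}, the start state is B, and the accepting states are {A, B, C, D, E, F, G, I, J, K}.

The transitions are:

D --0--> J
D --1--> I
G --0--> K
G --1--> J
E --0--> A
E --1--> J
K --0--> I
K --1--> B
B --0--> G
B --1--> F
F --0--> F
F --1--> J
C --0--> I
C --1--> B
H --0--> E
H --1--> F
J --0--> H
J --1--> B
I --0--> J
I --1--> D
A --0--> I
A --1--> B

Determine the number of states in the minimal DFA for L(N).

7

Reachable states from the start: {A,B,D,E,F,G,H,I,J,K}. Unreachable: {C} — drop them.
Start with accepting vs non-accepting: {A,B,D,E,F,G,I,J,K} | {H}.
Refine {A,B,D,E,F,G,I,J,K} on symbol 0: members go to different blocks, giving {A,B,D,E,F,G,I,K} and {J}.
Refine {A,B,D,E,F,G,I,K} on symbol 0: members go to different blocks, giving {A,B,E,F,G,K} and {D,I}.
Refine {A,B,E,F,G,K} on symbol 0: members go to different blocks, giving {B,E,F,G} and {A,K}.
Split {B,E,F,G} by δ(·,0) → {B,F} and {E,G}.
Refine {B,F} on symbol 0: members go to different blocks, giving {B} and {F}.
No further refinement is possible. Final partition (7 blocks): {B} | {H} | {J} | {D,I} | {A,K} | {E,G} | {F}.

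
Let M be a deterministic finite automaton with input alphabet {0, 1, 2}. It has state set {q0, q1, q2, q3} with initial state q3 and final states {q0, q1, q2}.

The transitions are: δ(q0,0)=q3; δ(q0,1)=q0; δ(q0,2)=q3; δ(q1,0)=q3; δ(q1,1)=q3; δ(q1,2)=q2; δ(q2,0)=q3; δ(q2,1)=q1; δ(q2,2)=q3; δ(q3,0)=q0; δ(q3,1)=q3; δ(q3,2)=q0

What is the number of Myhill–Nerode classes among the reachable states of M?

First remove the unreachable states {q1,q2}; 2 states remain.
Start with accepting vs non-accepting: {q0} | {q3}.
No further refinement is possible. Final partition (2 blocks): {q0} | {q3}.

2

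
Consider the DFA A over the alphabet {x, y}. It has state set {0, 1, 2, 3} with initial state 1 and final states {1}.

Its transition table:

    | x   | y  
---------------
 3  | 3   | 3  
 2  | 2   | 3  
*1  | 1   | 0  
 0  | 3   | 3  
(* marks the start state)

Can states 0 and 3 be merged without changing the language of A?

Yes

Reachable states from the start: {0,1,3}. Unreachable: {2} — drop them.
Initial partition by acceptance: {1} | {0,3}.
The partition is now stable with 2 blocks: {1} | {0,3}.
0 and 3 lie in the same block of the stable partition, so they are equivalent — no string distinguishes them.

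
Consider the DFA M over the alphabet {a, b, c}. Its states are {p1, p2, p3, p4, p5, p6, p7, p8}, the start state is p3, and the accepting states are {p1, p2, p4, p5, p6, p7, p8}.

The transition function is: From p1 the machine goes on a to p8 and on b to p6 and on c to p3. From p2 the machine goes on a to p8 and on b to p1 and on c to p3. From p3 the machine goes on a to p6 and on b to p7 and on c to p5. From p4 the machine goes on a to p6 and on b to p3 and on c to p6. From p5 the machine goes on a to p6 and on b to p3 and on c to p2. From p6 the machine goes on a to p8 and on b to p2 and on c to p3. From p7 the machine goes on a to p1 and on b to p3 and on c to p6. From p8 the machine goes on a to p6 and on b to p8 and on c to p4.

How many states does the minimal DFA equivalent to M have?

4

All states are reachable from the start state.
Start with accepting vs non-accepting: {p1,p2,p4,p5,p6,p7,p8} | {p3}.
Refine {p1,p2,p4,p5,p6,p7,p8} on symbol b: members go to different blocks, giving {p1,p2,p6,p8} and {p4,p5,p7}.
Split {p1,p2,p6,p8} by δ(·,c) → {p1,p2,p6} and {p8}.
The partition is now stable with 4 blocks: {p1,p2,p6} | {p3} | {p4,p5,p7} | {p8}.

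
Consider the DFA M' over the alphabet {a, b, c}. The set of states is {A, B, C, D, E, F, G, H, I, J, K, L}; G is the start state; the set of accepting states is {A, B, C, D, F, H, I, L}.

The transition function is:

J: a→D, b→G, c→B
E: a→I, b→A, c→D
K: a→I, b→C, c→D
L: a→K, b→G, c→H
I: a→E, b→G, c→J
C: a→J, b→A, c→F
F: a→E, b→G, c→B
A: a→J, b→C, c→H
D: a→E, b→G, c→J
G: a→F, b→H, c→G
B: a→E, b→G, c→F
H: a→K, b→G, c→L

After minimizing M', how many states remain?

6

All states are reachable from the start state.
Initial partition by acceptance: {A,B,C,D,F,H,I,L} | {E,G,J,K}.
Split {A,B,C,D,F,H,I,L} by δ(·,b) → {B,D,F,H,I,L} and {A,C}.
Split {B,D,F,H,I,L} by δ(·,c) → {B,F,H,L} and {D,I}.
Split {E,G,J,K} by δ(·,a) → {E,J,K} and {G}.
Split {E,J,K} by δ(·,b) → {E,K} and {J}.
The partition is now stable with 6 blocks: {B,F,H,L} | {E,K} | {A,C} | {D,I} | {G} | {J}.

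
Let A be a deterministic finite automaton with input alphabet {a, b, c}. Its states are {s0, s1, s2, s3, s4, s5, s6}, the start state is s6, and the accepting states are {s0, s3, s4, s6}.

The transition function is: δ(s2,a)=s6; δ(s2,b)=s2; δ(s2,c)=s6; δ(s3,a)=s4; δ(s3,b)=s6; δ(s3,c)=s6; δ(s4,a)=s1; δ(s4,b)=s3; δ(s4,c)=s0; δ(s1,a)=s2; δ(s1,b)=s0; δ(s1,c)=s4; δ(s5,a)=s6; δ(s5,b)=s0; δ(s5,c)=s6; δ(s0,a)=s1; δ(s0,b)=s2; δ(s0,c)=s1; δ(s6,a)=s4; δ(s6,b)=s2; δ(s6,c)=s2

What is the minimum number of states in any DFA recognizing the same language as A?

Reachable states from the start: {s0,s1,s2,s3,s4,s6}. Unreachable: {s5} — drop them.
Initial partition by acceptance: {s0,s3,s4,s6} | {s1,s2}.
On input a, block {s0,s3,s4,s6} splits into {s0,s4} and {s3,s6}.
On input b, block {s0,s4} splits into {s0} and {s4}.
On input a, block {s1,s2} splits into {s1} and {s2}.
Refine {s3,s6} on symbol b: members go to different blocks, giving {s3} and {s6}.
The partition is now stable with 6 blocks: {s0} | {s1} | {s3} | {s4} | {s2} | {s6}.

6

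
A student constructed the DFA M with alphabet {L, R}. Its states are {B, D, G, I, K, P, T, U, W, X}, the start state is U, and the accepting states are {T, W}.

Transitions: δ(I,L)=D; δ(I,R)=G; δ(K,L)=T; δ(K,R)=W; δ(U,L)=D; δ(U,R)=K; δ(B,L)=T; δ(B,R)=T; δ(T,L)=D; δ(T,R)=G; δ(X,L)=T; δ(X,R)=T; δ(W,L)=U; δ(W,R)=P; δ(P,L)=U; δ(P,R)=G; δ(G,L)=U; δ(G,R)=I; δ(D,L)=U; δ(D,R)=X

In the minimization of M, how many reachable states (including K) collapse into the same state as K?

Reachable states from the start: {D,G,I,K,P,T,U,W,X}. Unreachable: {B} — drop them.
Initial partition by acceptance: {T,W} | {D,G,I,K,P,U,X}.
Refine {D,G,I,K,P,U,X} on symbol L: members go to different blocks, giving {D,G,I,P,U} and {K,X}.
Split {D,G,I,P,U} by δ(·,R) → {G,I,P} and {D,U}.
Stable partition: {T,W} | {G,I,P} | {K,X} | {D,U} — 4 equivalence classes.
The equivalence class containing K is {K,X}, of size 2.

2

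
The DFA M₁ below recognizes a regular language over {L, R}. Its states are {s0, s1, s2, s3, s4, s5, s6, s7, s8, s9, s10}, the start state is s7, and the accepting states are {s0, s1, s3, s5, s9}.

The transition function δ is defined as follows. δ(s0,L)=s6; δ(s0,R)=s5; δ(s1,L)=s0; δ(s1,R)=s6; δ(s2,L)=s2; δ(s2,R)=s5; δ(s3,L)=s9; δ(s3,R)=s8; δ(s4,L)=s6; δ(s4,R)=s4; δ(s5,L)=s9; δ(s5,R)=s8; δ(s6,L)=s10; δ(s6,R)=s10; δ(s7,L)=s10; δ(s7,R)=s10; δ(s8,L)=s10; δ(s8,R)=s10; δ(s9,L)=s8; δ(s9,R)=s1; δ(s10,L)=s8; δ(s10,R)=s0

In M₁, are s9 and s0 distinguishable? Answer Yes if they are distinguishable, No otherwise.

No

Reachable states from the start: {s0,s1,s5,s6,s7,s8,s9,s10}. Unreachable: {s2,s3,s4} — drop them.
Start with accepting vs non-accepting: {s0,s1,s5,s9} | {s6,s7,s8,s10}.
Split {s0,s1,s5,s9} by δ(·,L) → {s0,s9} and {s1,s5}.
On input R, block {s6,s7,s8,s10} splits into {s6,s7,s8} and {s10}.
No further refinement is possible. Final partition (4 blocks): {s0,s9} | {s6,s7,s8} | {s1,s5} | {s10}.
s9 and s0 lie in the same block of the stable partition, so they are equivalent — no string distinguishes them.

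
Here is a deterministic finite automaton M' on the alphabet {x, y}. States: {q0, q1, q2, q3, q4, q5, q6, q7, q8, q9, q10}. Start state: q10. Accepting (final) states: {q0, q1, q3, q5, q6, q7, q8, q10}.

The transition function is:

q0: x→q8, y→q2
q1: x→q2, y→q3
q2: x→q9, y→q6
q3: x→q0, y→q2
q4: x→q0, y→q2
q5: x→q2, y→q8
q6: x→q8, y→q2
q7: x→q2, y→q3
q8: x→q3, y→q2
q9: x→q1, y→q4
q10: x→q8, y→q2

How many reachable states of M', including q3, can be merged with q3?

States {q5,q7} cannot be reached from the start state, so discard them.
Initial partition by acceptance: {q0,q1,q3,q6,q8,q10} | {q2,q4,q9}.
Split {q0,q1,q3,q6,q8,q10} by δ(·,x) → {q0,q3,q6,q8,q10} and {q1}.
Split {q2,q4,q9} by δ(·,x) → {q2} and {q4} and {q9}.
No further refinement is possible. Final partition (5 blocks): {q0,q3,q6,q8,q10} | {q2} | {q1} | {q4} | {q9}.
State q3 belongs to the block {q0,q3,q6,q8,q10}, which has 5 states.

5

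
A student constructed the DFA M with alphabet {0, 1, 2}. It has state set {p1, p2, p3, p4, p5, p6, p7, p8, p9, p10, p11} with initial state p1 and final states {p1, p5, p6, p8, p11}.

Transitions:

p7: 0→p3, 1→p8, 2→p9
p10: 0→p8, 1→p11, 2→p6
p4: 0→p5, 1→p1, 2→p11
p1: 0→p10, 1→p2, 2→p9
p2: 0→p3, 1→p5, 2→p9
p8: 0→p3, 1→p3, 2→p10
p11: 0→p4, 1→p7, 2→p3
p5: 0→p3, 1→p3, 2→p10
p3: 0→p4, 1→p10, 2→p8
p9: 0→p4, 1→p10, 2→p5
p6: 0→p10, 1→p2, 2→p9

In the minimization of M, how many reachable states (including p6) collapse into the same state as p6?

3

Initial partition by acceptance: {p1,p5,p6,p8,p11} | {p2,p3,p4,p7,p9,p10}.
On input 0, block {p2,p3,p4,p7,p9,p10} splits into {p2,p3,p7,p9} and {p4,p10}.
Refine {p1,p5,p6,p8,p11} on symbol 0: members go to different blocks, giving {p1,p6,p11} and {p5,p8}.
Split {p2,p3,p7,p9} by δ(·,0) → {p2,p7} and {p3,p9}.
No further refinement is possible. Final partition (5 blocks): {p1,p6,p11} | {p2,p7} | {p4,p10} | {p5,p8} | {p3,p9}.
State p6 belongs to the block {p1,p6,p11}, which has 3 states.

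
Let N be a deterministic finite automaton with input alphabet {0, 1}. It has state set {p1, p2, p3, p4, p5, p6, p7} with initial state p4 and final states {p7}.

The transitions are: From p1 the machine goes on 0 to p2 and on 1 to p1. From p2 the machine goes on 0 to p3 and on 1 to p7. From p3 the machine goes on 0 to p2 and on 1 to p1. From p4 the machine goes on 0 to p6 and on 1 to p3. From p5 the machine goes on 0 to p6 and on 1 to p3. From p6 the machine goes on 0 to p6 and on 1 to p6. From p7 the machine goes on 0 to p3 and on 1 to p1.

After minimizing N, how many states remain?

States {p5} cannot be reached from the start state, so discard them.
P0 = {p7} | {p1,p2,p3,p4,p6}.
Refine {p1,p2,p3,p4,p6} on symbol 1: members go to different blocks, giving {p1,p3,p4,p6} and {p2}.
Refine {p1,p3,p4,p6} on symbol 0: members go to different blocks, giving {p1,p3} and {p4,p6}.
Refine {p4,p6} on symbol 1: members go to different blocks, giving {p4} and {p6}.
The partition is now stable with 5 blocks: {p7} | {p1,p3} | {p2} | {p4} | {p6}.

5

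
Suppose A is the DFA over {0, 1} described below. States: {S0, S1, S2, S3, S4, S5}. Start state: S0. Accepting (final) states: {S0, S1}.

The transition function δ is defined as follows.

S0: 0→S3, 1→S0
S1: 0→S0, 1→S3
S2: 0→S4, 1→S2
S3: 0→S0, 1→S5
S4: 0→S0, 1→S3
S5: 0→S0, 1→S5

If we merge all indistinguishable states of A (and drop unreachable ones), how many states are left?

First remove the unreachable states {S1,S2,S4}; 3 states remain.
Start with accepting vs non-accepting: {S0} | {S3,S5}.
The partition is now stable with 2 blocks: {S0} | {S3,S5}.

2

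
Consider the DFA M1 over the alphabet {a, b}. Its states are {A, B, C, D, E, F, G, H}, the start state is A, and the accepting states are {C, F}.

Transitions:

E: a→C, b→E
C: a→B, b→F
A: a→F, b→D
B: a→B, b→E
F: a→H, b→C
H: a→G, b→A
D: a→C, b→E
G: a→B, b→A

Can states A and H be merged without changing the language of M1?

No

Every state is reachable, so we keep all 8.
Start with accepting vs non-accepting: {C,F} | {A,B,D,E,G,H}.
Split {A,B,D,E,G,H} by δ(·,a) → {A,D,E} and {B,G,H}.
No further refinement is possible. Final partition (3 blocks): {C,F} | {A,D,E} | {B,G,H}.
A and H end up in different blocks, so they are distinguishable. For instance, the string 'a' is accepted from only A.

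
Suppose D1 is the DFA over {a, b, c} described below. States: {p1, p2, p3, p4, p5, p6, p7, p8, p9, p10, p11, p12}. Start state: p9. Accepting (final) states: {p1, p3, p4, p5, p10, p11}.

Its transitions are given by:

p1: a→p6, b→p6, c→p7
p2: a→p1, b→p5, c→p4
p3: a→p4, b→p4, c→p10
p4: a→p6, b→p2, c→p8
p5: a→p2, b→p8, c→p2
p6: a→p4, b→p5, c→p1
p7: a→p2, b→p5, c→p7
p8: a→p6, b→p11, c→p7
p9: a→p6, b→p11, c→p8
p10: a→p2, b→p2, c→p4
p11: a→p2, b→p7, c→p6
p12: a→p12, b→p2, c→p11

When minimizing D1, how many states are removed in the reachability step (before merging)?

BFS from p9 reaches {p1, p2, p4, p5, p6, p7, p8, p9, p11}; the 3 state(s) p3, p10, p12 are never visited.

3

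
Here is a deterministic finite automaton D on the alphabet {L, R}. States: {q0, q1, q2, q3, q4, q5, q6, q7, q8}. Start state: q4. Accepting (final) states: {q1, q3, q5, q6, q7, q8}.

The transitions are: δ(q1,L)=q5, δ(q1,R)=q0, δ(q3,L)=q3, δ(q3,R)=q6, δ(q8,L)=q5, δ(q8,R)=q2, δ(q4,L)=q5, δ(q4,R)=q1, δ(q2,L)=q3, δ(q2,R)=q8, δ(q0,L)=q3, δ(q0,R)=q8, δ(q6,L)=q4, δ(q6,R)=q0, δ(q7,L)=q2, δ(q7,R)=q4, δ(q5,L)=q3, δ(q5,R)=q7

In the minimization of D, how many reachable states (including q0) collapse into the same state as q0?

All states are reachable from the start state.
Start with accepting vs non-accepting: {q1,q3,q5,q6,q7,q8} | {q0,q2,q4}.
Split {q1,q3,q5,q6,q7,q8} by δ(·,L) → {q1,q3,q5,q8} and {q6,q7}.
Split {q1,q3,q5,q8} by δ(·,R) → {q1,q8} and {q3,q5}.
No further refinement is possible. Final partition (4 blocks): {q1,q8} | {q0,q2,q4} | {q6,q7} | {q3,q5}.
The equivalence class containing q0 is {q0,q2,q4}, of size 3.

3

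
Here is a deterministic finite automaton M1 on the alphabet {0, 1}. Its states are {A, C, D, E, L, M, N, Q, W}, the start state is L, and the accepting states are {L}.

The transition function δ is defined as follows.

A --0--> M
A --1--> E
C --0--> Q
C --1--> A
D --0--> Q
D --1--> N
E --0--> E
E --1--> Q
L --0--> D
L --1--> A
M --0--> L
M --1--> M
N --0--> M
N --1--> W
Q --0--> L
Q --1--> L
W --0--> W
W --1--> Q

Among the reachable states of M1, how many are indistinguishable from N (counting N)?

2

First remove the unreachable states {C}; 8 states remain.
P0 = {L} | {A,D,E,M,N,Q,W}.
Split {A,D,E,M,N,Q,W} by δ(·,0) → {A,D,E,N,W} and {M,Q}.
Split {A,D,E,N,W} by δ(·,0) → {A,D,N} and {E,W}.
On input 1, block {A,D,N} splits into {A,N} and {D}.
Refine {M,Q} on symbol 1: members go to different blocks, giving {Q} and {M}.
No further refinement is possible. Final partition (6 blocks): {L} | {A,N} | {Q} | {E,W} | {D} | {M}.
State N belongs to the block {A,N}, which has 2 states.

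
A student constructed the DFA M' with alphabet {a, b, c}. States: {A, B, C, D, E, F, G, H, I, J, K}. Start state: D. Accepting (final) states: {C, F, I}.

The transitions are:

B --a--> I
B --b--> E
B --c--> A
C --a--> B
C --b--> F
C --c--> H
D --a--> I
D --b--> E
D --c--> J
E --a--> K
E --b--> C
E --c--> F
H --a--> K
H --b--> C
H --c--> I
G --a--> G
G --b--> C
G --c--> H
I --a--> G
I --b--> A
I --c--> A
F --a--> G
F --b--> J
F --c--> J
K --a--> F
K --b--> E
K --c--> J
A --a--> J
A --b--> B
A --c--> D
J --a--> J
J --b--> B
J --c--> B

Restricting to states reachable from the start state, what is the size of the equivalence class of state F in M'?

2

Initial partition by acceptance: {C,F,I} | {A,B,D,E,G,H,J,K}.
On input b, block {C,F,I} splits into {F,I} and {C}.
Refine {A,B,D,E,G,H,J,K} on symbol a: members go to different blocks, giving {A,E,G,H,J} and {B,D,K}.
Refine {A,E,G,H,J} on symbol a: members go to different blocks, giving {A,G,J} and {E,H}.
Split {A,G,J} by δ(·,b) → {A,J} and {G}.
No further refinement is possible. Final partition (6 blocks): {F,I} | {A,J} | {C} | {B,D,K} | {E,H} | {G}.
State F belongs to the block {F,I}, which has 2 states.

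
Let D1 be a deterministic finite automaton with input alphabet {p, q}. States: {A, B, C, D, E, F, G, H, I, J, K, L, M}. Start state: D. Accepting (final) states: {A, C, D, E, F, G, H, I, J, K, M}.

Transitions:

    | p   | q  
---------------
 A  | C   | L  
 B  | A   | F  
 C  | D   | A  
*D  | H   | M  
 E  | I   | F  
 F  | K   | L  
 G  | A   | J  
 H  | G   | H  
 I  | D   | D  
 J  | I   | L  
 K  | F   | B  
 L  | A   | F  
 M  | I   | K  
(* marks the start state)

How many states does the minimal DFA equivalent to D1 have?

10

States {E} cannot be reached from the start state, so discard them.
P0 = {A,C,D,F,G,H,I,J,K,M} | {B,L}.
On input q, block {A,C,D,F,G,H,I,J,K,M} splits into {C,D,G,H,I,M} and {A,F,J,K}.
Refine {C,D,G,H,I,M} on symbol p: members go to different blocks, giving {C,D,H,I,M} and {G}.
Refine {C,D,H,I,M} on symbol p: members go to different blocks, giving {C,D,I,M} and {H}.
On input p, block {C,D,I,M} splits into {C,I,M} and {D}.
Split {C,I,M} by δ(·,p) → {C,I} and {M}.
Refine {C,I} on symbol q: members go to different blocks, giving {C} and {I}.
On input p, block {A,F,J,K} splits into {F,K} and {A} and {J}.
No further refinement is possible. Final partition (10 blocks): {C} | {B,L} | {F,K} | {G} | {H} | {D} | {M} | {I} | {A} | {J}.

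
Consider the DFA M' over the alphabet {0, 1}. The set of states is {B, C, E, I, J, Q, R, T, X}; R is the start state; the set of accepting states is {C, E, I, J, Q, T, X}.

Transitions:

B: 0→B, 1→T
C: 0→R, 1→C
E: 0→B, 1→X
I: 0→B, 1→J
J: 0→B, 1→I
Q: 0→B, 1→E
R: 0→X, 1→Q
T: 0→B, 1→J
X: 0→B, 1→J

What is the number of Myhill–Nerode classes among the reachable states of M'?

Reachable states from the start: {B,E,I,J,Q,R,T,X}. Unreachable: {C} — drop them.
Initial partition by acceptance: {E,I,J,Q,T,X} | {B,R}.
Refine {B,R} on symbol 0: members go to different blocks, giving {B} and {R}.
No further refinement is possible. Final partition (3 blocks): {E,I,J,Q,T,X} | {B} | {R}.

3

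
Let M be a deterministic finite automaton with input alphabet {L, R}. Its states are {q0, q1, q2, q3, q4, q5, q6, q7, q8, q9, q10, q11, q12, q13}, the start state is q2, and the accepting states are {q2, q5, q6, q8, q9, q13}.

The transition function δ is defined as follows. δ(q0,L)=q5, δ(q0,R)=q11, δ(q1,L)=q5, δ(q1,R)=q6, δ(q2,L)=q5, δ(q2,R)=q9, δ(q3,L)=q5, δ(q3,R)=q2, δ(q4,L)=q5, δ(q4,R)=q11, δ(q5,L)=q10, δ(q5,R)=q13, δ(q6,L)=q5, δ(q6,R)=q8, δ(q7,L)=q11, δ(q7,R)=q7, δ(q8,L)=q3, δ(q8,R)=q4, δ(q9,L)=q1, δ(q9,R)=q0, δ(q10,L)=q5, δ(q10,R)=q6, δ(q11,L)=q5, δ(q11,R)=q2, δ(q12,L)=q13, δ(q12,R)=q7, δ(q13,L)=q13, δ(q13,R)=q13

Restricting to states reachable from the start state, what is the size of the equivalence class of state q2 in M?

States {q7,q12} cannot be reached from the start state, so discard them.
Initial partition by acceptance: {q2,q5,q6,q8,q9,q13} | {q0,q1,q3,q4,q10,q11}.
Split {q2,q5,q6,q8,q9,q13} by δ(·,L) → {q2,q6,q13} and {q5,q8,q9}.
On input L, block {q2,q6,q13} splits into {q2,q6} and {q13}.
Split {q0,q1,q3,q4,q10,q11} by δ(·,R) → {q1,q3,q10,q11} and {q0,q4}.
Split {q5,q8,q9} by δ(·,R) → {q8,q9} and {q5}.
The partition is now stable with 6 blocks: {q2,q6} | {q1,q3,q10,q11} | {q8,q9} | {q13} | {q0,q4} | {q5}.
The equivalence class containing q2 is {q2,q6}, of size 2.

2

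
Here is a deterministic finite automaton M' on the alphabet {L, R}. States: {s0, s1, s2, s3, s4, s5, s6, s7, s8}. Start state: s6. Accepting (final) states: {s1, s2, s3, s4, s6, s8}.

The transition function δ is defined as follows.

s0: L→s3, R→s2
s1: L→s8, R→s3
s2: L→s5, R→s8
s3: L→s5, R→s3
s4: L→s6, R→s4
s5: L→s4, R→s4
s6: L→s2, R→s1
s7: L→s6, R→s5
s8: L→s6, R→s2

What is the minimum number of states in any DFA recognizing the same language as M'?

7

States {s0,s7} cannot be reached from the start state, so discard them.
P0 = {s1,s2,s3,s4,s6,s8} | {s5}.
Split {s1,s2,s3,s4,s6,s8} by δ(·,L) → {s1,s4,s6,s8} and {s2,s3}.
Refine {s1,s4,s6,s8} on symbol L: members go to different blocks, giving {s1,s4,s8} and {s6}.
Split {s1,s4,s8} by δ(·,L) → {s4,s8} and {s1}.
Refine {s4,s8} on symbol R: members go to different blocks, giving {s4} and {s8}.
Refine {s2,s3} on symbol R: members go to different blocks, giving {s2} and {s3}.
Stable partition: {s4} | {s5} | {s2} | {s6} | {s1} | {s8} | {s3} — 7 equivalence classes.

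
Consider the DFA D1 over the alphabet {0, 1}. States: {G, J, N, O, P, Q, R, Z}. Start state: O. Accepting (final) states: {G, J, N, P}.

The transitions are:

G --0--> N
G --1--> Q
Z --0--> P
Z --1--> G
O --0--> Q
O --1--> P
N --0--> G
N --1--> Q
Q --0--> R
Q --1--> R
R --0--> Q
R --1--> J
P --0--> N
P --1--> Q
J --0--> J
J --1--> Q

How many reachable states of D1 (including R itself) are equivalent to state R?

First remove the unreachable states {Z}; 7 states remain.
Initial partition by acceptance: {G,J,N,P} | {O,Q,R}.
On input 1, block {O,Q,R} splits into {O,R} and {Q}.
No further refinement is possible. Final partition (3 blocks): {G,J,N,P} | {O,R} | {Q}.
The equivalence class containing R is {O,R}, of size 2.

2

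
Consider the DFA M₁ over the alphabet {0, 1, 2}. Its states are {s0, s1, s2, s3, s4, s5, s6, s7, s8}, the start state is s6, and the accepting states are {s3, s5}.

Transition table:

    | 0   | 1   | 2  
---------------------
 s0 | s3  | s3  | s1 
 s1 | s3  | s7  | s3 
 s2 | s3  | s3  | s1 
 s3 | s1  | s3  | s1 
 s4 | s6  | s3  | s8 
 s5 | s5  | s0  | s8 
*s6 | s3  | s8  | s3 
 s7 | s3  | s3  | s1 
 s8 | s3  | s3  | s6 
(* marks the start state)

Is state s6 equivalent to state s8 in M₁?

First remove the unreachable states {s0,s2,s4,s5}; 5 states remain.
Initial partition by acceptance: {s3} | {s1,s6,s7,s8}.
Refine {s1,s6,s7,s8} on symbol 1: members go to different blocks, giving {s1,s6} and {s7,s8}.
The partition is now stable with 3 blocks: {s3} | {s1,s6} | {s7,s8}.
s6 and s8 end up in different blocks, so they are distinguishable. For instance, the string '1' is accepted from only s8.

No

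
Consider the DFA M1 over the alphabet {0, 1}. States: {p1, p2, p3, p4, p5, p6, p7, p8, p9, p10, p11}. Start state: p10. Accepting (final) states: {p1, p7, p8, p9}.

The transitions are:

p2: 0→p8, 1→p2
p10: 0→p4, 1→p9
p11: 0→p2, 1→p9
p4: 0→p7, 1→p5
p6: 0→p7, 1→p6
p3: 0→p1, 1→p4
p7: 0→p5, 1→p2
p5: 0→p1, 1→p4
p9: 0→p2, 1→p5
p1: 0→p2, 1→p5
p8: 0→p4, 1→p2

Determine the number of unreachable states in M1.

3

No path from p10 leads to p3, p6, p11; the other 8 states are all reachable.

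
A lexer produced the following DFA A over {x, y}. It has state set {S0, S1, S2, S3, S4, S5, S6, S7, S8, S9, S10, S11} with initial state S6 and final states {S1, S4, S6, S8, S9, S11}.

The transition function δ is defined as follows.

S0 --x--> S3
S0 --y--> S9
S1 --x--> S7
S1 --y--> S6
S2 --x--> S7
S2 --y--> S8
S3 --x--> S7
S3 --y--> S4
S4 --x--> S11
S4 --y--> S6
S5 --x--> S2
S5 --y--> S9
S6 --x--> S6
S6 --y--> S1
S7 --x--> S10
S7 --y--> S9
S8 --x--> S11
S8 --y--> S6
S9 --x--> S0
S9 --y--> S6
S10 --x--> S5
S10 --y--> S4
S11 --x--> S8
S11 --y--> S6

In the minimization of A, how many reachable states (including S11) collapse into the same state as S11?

3

Every state is reachable, so we keep all 12.
Initial partition by acceptance: {S1,S4,S6,S8,S9,S11} | {S0,S2,S3,S5,S7,S10}.
On input x, block {S1,S4,S6,S8,S9,S11} splits into {S4,S6,S8,S11} and {S1,S9}.
Split {S4,S6,S8,S11} by δ(·,y) → {S4,S8,S11} and {S6}.
On input y, block {S0,S2,S3,S5,S7,S10} splits into {S0,S5,S7} and {S2,S3,S10}.
No further refinement is possible. Final partition (5 blocks): {S4,S8,S11} | {S0,S5,S7} | {S1,S9} | {S6} | {S2,S3,S10}.
The equivalence class containing S11 is {S4,S8,S11}, of size 3.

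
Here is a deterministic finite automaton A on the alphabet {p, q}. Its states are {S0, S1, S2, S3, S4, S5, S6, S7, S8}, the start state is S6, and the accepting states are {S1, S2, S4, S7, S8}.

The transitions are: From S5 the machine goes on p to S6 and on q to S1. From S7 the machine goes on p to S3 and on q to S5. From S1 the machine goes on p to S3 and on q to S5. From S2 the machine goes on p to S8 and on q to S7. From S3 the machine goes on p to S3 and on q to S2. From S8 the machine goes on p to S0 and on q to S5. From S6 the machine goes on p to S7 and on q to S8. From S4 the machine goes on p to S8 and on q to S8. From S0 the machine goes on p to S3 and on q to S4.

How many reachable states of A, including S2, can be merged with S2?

2

Every state is reachable, so we keep all 9.
Initial partition by acceptance: {S1,S2,S4,S7,S8} | {S0,S3,S5,S6}.
Refine {S1,S2,S4,S7,S8} on symbol p: members go to different blocks, giving {S1,S7,S8} and {S2,S4}.
Refine {S0,S3,S5,S6} on symbol p: members go to different blocks, giving {S0,S3,S5} and {S6}.
Split {S0,S3,S5} by δ(·,p) → {S0,S3} and {S5}.
No further refinement is possible. Final partition (5 blocks): {S1,S7,S8} | {S0,S3} | {S2,S4} | {S6} | {S5}.
The equivalence class containing S2 is {S2,S4}, of size 2.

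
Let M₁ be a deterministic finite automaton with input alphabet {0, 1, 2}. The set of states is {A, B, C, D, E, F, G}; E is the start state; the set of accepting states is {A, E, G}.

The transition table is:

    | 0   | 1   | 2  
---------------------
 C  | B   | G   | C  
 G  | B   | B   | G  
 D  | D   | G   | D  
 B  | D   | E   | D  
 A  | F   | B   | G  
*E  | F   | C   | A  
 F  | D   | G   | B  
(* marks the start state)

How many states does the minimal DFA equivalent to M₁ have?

2

Every state is reachable, so we keep all 7.
P0 = {A,E,G} | {B,C,D,F}.
Stable partition: {A,E,G} | {B,C,D,F} — 2 equivalence classes.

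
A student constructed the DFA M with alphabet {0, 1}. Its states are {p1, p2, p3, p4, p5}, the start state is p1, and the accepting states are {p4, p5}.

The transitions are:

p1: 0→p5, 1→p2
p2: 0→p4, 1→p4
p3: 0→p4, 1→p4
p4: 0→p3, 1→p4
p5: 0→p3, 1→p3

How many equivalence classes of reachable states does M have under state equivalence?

4

Every state is reachable, so we keep all 5.
Initial partition by acceptance: {p4,p5} | {p1,p2,p3}.
Refine {p4,p5} on symbol 1: members go to different blocks, giving {p4} and {p5}.
On input 0, block {p1,p2,p3} splits into {p2,p3} and {p1}.
No further refinement is possible. Final partition (4 blocks): {p4} | {p2,p3} | {p5} | {p1}.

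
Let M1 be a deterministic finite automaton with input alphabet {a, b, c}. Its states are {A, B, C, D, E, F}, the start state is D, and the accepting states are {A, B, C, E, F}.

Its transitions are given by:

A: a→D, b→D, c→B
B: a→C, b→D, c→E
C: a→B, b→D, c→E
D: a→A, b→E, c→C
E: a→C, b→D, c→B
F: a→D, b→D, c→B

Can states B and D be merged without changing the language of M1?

No

States {F} cannot be reached from the start state, so discard them.
Start with accepting vs non-accepting: {A,B,C,E} | {D}.
Split {A,B,C,E} by δ(·,a) → {B,C,E} and {A}.
Stable partition: {B,C,E} | {D} | {A} — 3 equivalence classes.
B and D end up in different blocks, so they are distinguishable. For instance, the string 'ε' is accepted from only B.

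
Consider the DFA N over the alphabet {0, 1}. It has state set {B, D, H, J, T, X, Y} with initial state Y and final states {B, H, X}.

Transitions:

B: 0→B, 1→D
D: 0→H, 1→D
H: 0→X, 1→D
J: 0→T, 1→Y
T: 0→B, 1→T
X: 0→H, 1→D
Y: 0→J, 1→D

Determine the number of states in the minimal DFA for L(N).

4

All states are reachable from the start state.
Initial partition by acceptance: {B,H,X} | {D,J,T,Y}.
Refine {D,J,T,Y} on symbol 0: members go to different blocks, giving {J,Y} and {D,T}.
Split {J,Y} by δ(·,0) → {J} and {Y}.
No further refinement is possible. Final partition (4 blocks): {B,H,X} | {J} | {D,T} | {Y}.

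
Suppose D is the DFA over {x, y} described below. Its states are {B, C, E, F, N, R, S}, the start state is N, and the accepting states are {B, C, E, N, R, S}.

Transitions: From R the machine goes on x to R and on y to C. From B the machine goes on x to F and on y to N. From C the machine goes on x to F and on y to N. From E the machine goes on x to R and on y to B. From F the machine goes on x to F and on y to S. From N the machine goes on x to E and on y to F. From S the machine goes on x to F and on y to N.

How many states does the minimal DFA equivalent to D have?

Initial partition by acceptance: {B,C,E,N,R,S} | {F}.
On input x, block {B,C,E,N,R,S} splits into {E,N,R} and {B,C,S}.
Refine {E,N,R} on symbol y: members go to different blocks, giving {E,R} and {N}.
The partition is now stable with 4 blocks: {E,R} | {F} | {B,C,S} | {N}.

4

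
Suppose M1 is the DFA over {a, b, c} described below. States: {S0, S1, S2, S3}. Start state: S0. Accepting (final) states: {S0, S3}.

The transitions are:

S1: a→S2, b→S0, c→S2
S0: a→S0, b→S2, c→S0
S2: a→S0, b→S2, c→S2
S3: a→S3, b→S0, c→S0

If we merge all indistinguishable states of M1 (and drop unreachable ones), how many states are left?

2

First remove the unreachable states {S1,S3}; 2 states remain.
P0 = {S0} | {S2}.
The partition is now stable with 2 blocks: {S0} | {S2}.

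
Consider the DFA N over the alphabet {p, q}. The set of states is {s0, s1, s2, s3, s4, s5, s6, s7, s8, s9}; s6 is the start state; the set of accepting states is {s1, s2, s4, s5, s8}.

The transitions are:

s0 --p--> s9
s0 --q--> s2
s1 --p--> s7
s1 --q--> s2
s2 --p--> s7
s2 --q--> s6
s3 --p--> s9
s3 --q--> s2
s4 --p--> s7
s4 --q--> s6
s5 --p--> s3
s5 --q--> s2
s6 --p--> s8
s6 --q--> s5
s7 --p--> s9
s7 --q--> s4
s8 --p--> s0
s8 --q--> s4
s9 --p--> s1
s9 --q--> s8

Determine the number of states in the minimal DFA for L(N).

P0 = {s1,s2,s4,s5,s8} | {s0,s3,s6,s7,s9}.
Refine {s1,s2,s4,s5,s8} on symbol q: members go to different blocks, giving {s1,s5,s8} and {s2,s4}.
On input p, block {s0,s3,s6,s7,s9} splits into {s0,s3,s7} and {s6,s9}.
Stable partition: {s1,s5,s8} | {s0,s3,s7} | {s2,s4} | {s6,s9} — 4 equivalence classes.

4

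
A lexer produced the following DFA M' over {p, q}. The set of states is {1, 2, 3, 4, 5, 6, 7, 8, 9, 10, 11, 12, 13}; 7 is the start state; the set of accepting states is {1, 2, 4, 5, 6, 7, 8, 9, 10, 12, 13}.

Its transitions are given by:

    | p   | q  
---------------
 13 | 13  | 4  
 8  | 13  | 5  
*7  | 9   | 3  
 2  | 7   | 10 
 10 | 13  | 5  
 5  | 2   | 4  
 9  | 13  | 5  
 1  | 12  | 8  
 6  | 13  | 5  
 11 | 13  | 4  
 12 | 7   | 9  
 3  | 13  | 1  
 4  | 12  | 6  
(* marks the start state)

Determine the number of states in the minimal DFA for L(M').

7

Reachable states from the start: {1,2,3,4,5,6,7,8,9,10,12,13}. Unreachable: {11} — drop them.
Start with accepting vs non-accepting: {1,2,4,5,6,7,8,9,10,12,13} | {3}.
Refine {1,2,4,5,6,7,8,9,10,12,13} on symbol q: members go to different blocks, giving {1,2,4,5,6,8,9,10,12,13} and {7}.
Split {1,2,4,5,6,8,9,10,12,13} by δ(·,p) → {1,4,5,6,8,9,10,13} and {2,12}.
Refine {1,4,5,6,8,9,10,13} on symbol p: members go to different blocks, giving {6,8,9,10,13} and {1,4,5}.
Refine {1,4,5} on symbol q: members go to different blocks, giving {1,4} and {5}.
On input q, block {6,8,9,10,13} splits into {6,8,9,10} and {13}.
No further refinement is possible. Final partition (7 blocks): {6,8,9,10} | {3} | {7} | {2,12} | {1,4} | {5} | {13}.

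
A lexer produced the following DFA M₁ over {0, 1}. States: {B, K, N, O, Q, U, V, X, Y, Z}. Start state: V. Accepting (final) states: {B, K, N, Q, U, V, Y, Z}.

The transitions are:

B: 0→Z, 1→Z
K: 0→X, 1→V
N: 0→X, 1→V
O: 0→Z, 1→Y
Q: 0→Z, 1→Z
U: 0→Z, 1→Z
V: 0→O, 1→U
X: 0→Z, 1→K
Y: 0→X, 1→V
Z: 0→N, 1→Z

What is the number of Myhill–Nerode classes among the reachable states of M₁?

Reachable states from the start: {K,N,O,U,V,X,Y,Z}. Unreachable: {B,Q} — drop them.
Initial partition by acceptance: {K,N,U,V,Y,Z} | {O,X}.
Refine {K,N,U,V,Y,Z} on symbol 0: members go to different blocks, giving {K,N,V,Y} and {U,Z}.
On input 1, block {K,N,V,Y} splits into {K,N,Y} and {V}.
Refine {U,Z} on symbol 0: members go to different blocks, giving {U} and {Z}.
The partition is now stable with 5 blocks: {K,N,Y} | {O,X} | {U} | {V} | {Z}.

5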